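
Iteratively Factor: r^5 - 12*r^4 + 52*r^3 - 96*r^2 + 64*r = (r)*(r^4 - 12*r^3 + 52*r^2 - 96*r + 64) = r*(r - 4)*(r^3 - 8*r^2 + 20*r - 16) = r*(r - 4)*(r - 2)*(r^2 - 6*r + 8) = r*(r - 4)^2*(r - 2)*(r - 2)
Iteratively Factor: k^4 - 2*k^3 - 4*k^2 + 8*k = (k - 2)*(k^3 - 4*k) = k*(k - 2)*(k^2 - 4) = k*(k - 2)^2*(k + 2)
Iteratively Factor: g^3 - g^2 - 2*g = (g + 1)*(g^2 - 2*g) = (g - 2)*(g + 1)*(g)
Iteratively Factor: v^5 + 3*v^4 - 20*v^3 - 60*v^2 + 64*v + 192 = (v - 2)*(v^4 + 5*v^3 - 10*v^2 - 80*v - 96) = (v - 2)*(v + 4)*(v^3 + v^2 - 14*v - 24) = (v - 2)*(v + 2)*(v + 4)*(v^2 - v - 12) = (v - 2)*(v + 2)*(v + 3)*(v + 4)*(v - 4)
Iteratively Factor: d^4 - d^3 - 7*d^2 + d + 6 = (d - 1)*(d^3 - 7*d - 6) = (d - 1)*(d + 1)*(d^2 - d - 6) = (d - 1)*(d + 1)*(d + 2)*(d - 3)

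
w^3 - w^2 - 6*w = w*(w - 3)*(w + 2)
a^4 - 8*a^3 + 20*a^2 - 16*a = a*(a - 4)*(a - 2)^2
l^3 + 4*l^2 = l^2*(l + 4)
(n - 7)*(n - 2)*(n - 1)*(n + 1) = n^4 - 9*n^3 + 13*n^2 + 9*n - 14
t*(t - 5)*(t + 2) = t^3 - 3*t^2 - 10*t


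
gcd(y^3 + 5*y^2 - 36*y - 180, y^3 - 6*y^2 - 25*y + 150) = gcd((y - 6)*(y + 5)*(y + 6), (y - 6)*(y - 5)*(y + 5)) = y^2 - y - 30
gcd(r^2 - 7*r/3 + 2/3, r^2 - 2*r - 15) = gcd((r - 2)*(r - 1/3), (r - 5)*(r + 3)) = 1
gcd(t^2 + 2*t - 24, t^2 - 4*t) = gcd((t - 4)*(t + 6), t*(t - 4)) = t - 4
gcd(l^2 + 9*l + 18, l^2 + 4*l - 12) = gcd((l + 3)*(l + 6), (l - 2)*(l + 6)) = l + 6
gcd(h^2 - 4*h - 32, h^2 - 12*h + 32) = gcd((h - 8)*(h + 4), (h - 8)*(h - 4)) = h - 8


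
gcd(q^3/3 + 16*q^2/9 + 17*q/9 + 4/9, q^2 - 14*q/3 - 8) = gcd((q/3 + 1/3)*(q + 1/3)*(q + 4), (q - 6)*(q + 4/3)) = 1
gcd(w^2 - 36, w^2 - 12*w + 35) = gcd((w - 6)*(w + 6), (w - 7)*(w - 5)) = 1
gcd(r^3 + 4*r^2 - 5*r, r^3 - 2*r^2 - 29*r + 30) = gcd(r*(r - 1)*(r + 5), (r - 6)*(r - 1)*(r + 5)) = r^2 + 4*r - 5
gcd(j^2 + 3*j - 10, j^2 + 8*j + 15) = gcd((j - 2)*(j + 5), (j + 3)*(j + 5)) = j + 5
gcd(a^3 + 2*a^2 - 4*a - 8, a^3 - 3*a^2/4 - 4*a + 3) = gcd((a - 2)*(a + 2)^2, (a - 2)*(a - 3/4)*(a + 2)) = a^2 - 4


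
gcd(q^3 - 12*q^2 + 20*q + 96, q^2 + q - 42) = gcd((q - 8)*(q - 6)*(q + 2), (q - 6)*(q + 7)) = q - 6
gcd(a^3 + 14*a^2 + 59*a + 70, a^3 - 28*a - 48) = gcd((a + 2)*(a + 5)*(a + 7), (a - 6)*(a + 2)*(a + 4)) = a + 2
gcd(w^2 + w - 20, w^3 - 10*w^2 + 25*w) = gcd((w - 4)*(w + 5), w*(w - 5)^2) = 1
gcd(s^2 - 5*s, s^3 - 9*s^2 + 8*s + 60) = s - 5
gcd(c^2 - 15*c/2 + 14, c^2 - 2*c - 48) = 1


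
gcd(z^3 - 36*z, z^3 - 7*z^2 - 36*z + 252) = z^2 - 36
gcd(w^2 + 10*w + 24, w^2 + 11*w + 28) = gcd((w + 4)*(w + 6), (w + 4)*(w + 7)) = w + 4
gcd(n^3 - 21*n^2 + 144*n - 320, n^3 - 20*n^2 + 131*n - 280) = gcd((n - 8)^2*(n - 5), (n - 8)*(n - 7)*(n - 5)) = n^2 - 13*n + 40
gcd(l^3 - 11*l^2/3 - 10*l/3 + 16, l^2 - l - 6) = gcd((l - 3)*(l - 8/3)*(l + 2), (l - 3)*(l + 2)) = l^2 - l - 6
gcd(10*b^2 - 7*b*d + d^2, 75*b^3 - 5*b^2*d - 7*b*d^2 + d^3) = 5*b - d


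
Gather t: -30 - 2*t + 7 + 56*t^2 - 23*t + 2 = 56*t^2 - 25*t - 21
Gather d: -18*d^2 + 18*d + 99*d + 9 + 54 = -18*d^2 + 117*d + 63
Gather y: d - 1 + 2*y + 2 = d + 2*y + 1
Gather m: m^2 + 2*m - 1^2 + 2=m^2 + 2*m + 1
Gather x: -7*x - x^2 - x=-x^2 - 8*x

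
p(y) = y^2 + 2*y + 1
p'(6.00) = 14.00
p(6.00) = 49.00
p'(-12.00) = -22.00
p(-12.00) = 121.00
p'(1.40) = 4.80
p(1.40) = 5.76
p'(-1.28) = -0.56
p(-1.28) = 0.08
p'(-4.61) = -7.22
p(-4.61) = 13.03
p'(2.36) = 6.72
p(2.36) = 11.29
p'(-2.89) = -3.78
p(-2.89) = 3.57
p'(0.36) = 2.72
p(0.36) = 1.85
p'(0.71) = 3.42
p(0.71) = 2.92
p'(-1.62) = -1.24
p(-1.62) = 0.38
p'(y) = 2*y + 2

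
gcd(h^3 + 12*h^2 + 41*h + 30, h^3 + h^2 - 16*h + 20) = h + 5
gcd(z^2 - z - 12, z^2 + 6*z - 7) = 1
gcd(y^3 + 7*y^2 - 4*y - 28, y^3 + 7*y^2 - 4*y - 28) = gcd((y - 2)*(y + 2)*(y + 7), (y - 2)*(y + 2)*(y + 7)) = y^3 + 7*y^2 - 4*y - 28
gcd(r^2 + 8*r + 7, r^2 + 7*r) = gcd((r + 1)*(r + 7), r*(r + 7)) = r + 7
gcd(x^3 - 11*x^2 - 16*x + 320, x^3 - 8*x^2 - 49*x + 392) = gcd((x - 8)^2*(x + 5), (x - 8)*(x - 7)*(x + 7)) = x - 8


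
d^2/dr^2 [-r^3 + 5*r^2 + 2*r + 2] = 10 - 6*r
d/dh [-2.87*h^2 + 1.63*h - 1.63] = 1.63 - 5.74*h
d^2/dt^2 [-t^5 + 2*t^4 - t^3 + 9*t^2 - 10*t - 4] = -20*t^3 + 24*t^2 - 6*t + 18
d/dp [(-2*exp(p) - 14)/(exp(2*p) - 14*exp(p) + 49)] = 2*(exp(p) + 21)*exp(p)/(exp(3*p) - 21*exp(2*p) + 147*exp(p) - 343)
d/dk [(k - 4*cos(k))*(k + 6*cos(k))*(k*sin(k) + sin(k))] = -(k + 1)*(k - 4*cos(k))*(6*sin(k) - 1)*sin(k) + (k + 1)*(k + 6*cos(k))*(4*sin(k) + 1)*sin(k) + (k - 4*cos(k))*(k + 6*cos(k))*(k*cos(k) + sqrt(2)*sin(k + pi/4))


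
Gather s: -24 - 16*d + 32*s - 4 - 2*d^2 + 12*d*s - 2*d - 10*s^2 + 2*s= -2*d^2 - 18*d - 10*s^2 + s*(12*d + 34) - 28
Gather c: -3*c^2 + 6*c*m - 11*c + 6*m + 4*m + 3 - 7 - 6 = -3*c^2 + c*(6*m - 11) + 10*m - 10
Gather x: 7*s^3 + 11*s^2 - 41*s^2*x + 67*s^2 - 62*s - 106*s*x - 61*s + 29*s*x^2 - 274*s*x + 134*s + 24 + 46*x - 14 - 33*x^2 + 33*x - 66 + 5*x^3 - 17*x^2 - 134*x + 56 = 7*s^3 + 78*s^2 + 11*s + 5*x^3 + x^2*(29*s - 50) + x*(-41*s^2 - 380*s - 55)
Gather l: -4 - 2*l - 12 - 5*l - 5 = -7*l - 21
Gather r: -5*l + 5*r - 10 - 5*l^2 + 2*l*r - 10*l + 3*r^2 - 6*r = -5*l^2 - 15*l + 3*r^2 + r*(2*l - 1) - 10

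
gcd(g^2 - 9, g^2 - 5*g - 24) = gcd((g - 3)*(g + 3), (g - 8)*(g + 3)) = g + 3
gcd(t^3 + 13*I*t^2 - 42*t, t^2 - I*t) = t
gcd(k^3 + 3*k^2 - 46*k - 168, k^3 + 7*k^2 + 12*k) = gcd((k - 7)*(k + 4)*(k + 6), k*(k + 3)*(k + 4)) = k + 4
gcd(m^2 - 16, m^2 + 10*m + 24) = m + 4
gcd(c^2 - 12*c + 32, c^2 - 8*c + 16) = c - 4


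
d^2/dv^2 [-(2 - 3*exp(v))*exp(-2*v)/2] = (3*exp(v) - 8)*exp(-2*v)/2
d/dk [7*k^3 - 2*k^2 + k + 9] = 21*k^2 - 4*k + 1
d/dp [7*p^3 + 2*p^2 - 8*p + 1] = 21*p^2 + 4*p - 8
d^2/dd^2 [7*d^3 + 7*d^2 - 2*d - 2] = 42*d + 14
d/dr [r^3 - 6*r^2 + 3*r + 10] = 3*r^2 - 12*r + 3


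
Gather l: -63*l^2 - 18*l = -63*l^2 - 18*l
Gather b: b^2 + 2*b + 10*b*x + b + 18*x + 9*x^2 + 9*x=b^2 + b*(10*x + 3) + 9*x^2 + 27*x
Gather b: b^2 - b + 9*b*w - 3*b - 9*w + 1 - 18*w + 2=b^2 + b*(9*w - 4) - 27*w + 3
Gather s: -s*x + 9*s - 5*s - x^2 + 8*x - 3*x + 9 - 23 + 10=s*(4 - x) - x^2 + 5*x - 4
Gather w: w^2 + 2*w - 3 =w^2 + 2*w - 3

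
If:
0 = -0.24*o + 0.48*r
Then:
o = 2.0*r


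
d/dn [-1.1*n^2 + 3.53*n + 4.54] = 3.53 - 2.2*n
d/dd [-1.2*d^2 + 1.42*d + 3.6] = 1.42 - 2.4*d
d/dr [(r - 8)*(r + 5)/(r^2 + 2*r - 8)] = (5*r^2 + 64*r + 104)/(r^4 + 4*r^3 - 12*r^2 - 32*r + 64)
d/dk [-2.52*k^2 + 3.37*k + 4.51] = 3.37 - 5.04*k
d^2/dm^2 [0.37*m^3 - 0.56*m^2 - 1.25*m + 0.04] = 2.22*m - 1.12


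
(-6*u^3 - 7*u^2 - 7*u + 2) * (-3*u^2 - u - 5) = 18*u^5 + 27*u^4 + 58*u^3 + 36*u^2 + 33*u - 10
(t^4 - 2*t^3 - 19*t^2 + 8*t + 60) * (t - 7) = t^5 - 9*t^4 - 5*t^3 + 141*t^2 + 4*t - 420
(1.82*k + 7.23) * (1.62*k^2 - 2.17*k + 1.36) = 2.9484*k^3 + 7.7632*k^2 - 13.2139*k + 9.8328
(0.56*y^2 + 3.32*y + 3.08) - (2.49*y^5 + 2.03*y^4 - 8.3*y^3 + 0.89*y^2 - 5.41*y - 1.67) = -2.49*y^5 - 2.03*y^4 + 8.3*y^3 - 0.33*y^2 + 8.73*y + 4.75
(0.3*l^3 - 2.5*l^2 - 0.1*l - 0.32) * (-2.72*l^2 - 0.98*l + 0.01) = -0.816*l^5 + 6.506*l^4 + 2.725*l^3 + 0.9434*l^2 + 0.3126*l - 0.0032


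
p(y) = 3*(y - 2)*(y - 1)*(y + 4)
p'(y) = 3*(y - 2)*(y - 1) + 3*(y - 2)*(y + 4) + 3*(y - 1)*(y + 4)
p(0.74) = 4.66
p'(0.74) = -20.63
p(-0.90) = 51.24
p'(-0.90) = -28.11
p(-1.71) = 69.07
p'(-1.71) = -13.94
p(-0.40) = 36.29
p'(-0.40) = -30.96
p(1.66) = -3.81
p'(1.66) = 4.76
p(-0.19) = 29.79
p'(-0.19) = -30.82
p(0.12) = 20.45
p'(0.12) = -29.15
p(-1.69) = 68.79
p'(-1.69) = -14.44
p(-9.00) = -1650.00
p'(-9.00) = 645.00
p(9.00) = 2184.00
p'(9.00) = 753.00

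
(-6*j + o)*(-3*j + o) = 18*j^2 - 9*j*o + o^2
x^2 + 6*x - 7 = (x - 1)*(x + 7)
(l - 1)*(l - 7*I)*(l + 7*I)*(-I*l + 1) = -I*l^4 + l^3 + I*l^3 - l^2 - 49*I*l^2 + 49*l + 49*I*l - 49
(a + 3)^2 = a^2 + 6*a + 9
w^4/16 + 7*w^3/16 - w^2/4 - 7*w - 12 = (w/4 + 1)^2*(w - 4)*(w + 3)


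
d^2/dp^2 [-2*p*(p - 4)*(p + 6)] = -12*p - 8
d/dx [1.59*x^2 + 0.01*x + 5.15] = 3.18*x + 0.01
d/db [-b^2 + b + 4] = 1 - 2*b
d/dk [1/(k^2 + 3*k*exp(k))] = (-3*k*exp(k) - 2*k - 3*exp(k))/(k^2*(k + 3*exp(k))^2)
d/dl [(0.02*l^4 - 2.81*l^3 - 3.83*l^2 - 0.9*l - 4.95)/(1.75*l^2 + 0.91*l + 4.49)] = (0.07*l^5 - 4.8629*l^4 - 4.755*l^3 - 39.761*l^2 - 17.0684*l + 0.4635)/(3.0625*l^4 + 3.185*l^3 + 16.5431*l^2 + 8.1718*l + 20.1601)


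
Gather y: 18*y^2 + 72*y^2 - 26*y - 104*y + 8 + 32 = 90*y^2 - 130*y + 40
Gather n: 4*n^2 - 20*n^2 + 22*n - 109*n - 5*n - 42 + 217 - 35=-16*n^2 - 92*n + 140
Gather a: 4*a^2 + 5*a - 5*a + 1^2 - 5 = 4*a^2 - 4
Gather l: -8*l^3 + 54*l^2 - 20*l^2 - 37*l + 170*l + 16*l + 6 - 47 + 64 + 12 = -8*l^3 + 34*l^2 + 149*l + 35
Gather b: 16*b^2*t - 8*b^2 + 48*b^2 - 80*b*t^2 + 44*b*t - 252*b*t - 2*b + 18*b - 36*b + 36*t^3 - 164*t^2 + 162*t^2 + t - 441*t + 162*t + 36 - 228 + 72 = b^2*(16*t + 40) + b*(-80*t^2 - 208*t - 20) + 36*t^3 - 2*t^2 - 278*t - 120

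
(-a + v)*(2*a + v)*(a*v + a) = -2*a^3*v - 2*a^3 + a^2*v^2 + a^2*v + a*v^3 + a*v^2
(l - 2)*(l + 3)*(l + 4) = l^3 + 5*l^2 - 2*l - 24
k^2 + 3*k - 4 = (k - 1)*(k + 4)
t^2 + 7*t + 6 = (t + 1)*(t + 6)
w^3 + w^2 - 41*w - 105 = (w - 7)*(w + 3)*(w + 5)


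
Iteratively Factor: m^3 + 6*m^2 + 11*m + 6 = (m + 1)*(m^2 + 5*m + 6) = (m + 1)*(m + 2)*(m + 3)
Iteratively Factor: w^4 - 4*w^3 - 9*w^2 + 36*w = (w - 4)*(w^3 - 9*w) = (w - 4)*(w - 3)*(w^2 + 3*w) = w*(w - 4)*(w - 3)*(w + 3)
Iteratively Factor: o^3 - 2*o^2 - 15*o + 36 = (o + 4)*(o^2 - 6*o + 9) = (o - 3)*(o + 4)*(o - 3)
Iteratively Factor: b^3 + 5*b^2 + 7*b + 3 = (b + 1)*(b^2 + 4*b + 3) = (b + 1)*(b + 3)*(b + 1)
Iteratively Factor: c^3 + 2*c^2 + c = (c)*(c^2 + 2*c + 1) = c*(c + 1)*(c + 1)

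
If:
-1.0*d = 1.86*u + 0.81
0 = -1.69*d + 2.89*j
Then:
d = -1.86*u - 0.81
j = -1.08768166089965*u - 0.473667820069204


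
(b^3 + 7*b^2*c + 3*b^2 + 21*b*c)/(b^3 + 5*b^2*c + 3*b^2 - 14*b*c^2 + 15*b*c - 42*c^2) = b/(b - 2*c)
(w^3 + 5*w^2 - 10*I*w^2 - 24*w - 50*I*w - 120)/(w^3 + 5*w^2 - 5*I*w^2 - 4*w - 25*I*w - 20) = (w - 6*I)/(w - I)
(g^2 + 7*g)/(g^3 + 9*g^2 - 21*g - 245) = g/(g^2 + 2*g - 35)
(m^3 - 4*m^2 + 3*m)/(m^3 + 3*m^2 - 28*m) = (m^2 - 4*m + 3)/(m^2 + 3*m - 28)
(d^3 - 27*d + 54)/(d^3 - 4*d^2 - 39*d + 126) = (d - 3)/(d - 7)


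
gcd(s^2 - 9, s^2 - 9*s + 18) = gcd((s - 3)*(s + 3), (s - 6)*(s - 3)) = s - 3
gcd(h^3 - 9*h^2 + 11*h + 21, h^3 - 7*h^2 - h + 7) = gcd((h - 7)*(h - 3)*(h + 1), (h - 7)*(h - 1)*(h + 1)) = h^2 - 6*h - 7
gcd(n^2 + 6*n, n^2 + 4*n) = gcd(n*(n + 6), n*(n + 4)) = n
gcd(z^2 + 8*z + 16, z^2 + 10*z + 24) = z + 4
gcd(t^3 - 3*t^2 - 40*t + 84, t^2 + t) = 1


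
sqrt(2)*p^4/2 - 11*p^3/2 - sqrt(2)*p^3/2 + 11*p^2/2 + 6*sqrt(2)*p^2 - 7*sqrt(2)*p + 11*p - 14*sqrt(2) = (p - 2)*(p - 7*sqrt(2)/2)*(p - 2*sqrt(2))*(sqrt(2)*p/2 + sqrt(2)/2)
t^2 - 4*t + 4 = (t - 2)^2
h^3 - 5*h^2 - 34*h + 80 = (h - 8)*(h - 2)*(h + 5)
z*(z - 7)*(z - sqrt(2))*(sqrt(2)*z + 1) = sqrt(2)*z^4 - 7*sqrt(2)*z^3 - z^3 - sqrt(2)*z^2 + 7*z^2 + 7*sqrt(2)*z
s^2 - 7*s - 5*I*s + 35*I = (s - 7)*(s - 5*I)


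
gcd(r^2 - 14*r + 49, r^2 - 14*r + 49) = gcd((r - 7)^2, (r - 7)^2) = r^2 - 14*r + 49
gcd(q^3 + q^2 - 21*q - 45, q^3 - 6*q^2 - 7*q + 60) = q^2 - 2*q - 15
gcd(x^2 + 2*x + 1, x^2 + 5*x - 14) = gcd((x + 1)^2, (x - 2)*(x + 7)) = 1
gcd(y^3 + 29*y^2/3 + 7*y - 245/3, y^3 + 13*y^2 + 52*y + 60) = y + 5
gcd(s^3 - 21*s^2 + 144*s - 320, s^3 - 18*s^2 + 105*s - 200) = s^2 - 13*s + 40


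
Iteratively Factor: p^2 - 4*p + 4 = (p - 2)*(p - 2)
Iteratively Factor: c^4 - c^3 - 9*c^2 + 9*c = (c - 1)*(c^3 - 9*c) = (c - 3)*(c - 1)*(c^2 + 3*c) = c*(c - 3)*(c - 1)*(c + 3)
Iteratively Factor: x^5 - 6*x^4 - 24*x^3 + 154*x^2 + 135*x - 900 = (x - 5)*(x^4 - x^3 - 29*x^2 + 9*x + 180) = (x - 5)*(x - 3)*(x^3 + 2*x^2 - 23*x - 60) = (x - 5)^2*(x - 3)*(x^2 + 7*x + 12) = (x - 5)^2*(x - 3)*(x + 3)*(x + 4)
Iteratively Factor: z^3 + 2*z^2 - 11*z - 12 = (z + 1)*(z^2 + z - 12) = (z + 1)*(z + 4)*(z - 3)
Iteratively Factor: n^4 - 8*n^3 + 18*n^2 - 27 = (n + 1)*(n^3 - 9*n^2 + 27*n - 27) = (n - 3)*(n + 1)*(n^2 - 6*n + 9) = (n - 3)^2*(n + 1)*(n - 3)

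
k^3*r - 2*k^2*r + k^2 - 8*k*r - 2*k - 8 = (k - 4)*(k + 2)*(k*r + 1)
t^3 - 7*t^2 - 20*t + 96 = (t - 8)*(t - 3)*(t + 4)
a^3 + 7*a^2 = a^2*(a + 7)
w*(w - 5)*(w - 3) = w^3 - 8*w^2 + 15*w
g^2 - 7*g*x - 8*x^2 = (g - 8*x)*(g + x)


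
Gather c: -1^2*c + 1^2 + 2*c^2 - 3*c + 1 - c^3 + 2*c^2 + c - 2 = -c^3 + 4*c^2 - 3*c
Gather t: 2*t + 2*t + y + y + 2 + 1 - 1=4*t + 2*y + 2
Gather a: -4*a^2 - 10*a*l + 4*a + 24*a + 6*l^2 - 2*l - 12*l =-4*a^2 + a*(28 - 10*l) + 6*l^2 - 14*l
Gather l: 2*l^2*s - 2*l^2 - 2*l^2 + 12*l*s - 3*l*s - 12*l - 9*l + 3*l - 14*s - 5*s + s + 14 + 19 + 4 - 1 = l^2*(2*s - 4) + l*(9*s - 18) - 18*s + 36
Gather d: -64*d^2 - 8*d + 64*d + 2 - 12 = -64*d^2 + 56*d - 10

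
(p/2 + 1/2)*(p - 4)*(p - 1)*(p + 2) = p^4/2 - p^3 - 9*p^2/2 + p + 4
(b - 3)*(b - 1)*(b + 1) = b^3 - 3*b^2 - b + 3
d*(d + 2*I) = d^2 + 2*I*d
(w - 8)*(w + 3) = w^2 - 5*w - 24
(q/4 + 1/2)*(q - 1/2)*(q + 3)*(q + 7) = q^4/4 + 23*q^3/8 + 35*q^2/4 + 43*q/8 - 21/4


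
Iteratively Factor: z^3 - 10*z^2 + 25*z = (z - 5)*(z^2 - 5*z) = z*(z - 5)*(z - 5)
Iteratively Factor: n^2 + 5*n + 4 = (n + 1)*(n + 4)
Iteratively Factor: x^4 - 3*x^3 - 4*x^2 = (x + 1)*(x^3 - 4*x^2) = (x - 4)*(x + 1)*(x^2) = x*(x - 4)*(x + 1)*(x)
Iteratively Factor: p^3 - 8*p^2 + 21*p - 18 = (p - 2)*(p^2 - 6*p + 9) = (p - 3)*(p - 2)*(p - 3)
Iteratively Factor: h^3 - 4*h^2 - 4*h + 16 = (h - 4)*(h^2 - 4) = (h - 4)*(h - 2)*(h + 2)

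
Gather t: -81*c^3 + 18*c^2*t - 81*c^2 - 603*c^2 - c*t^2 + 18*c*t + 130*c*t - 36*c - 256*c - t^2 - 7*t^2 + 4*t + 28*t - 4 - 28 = -81*c^3 - 684*c^2 - 292*c + t^2*(-c - 8) + t*(18*c^2 + 148*c + 32) - 32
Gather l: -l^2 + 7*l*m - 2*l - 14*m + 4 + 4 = -l^2 + l*(7*m - 2) - 14*m + 8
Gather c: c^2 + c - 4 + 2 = c^2 + c - 2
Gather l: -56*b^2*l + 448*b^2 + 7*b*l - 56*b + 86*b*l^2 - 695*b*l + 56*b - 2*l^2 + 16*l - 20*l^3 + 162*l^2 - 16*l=448*b^2 - 20*l^3 + l^2*(86*b + 160) + l*(-56*b^2 - 688*b)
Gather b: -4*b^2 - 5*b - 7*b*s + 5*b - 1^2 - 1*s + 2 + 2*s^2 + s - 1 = -4*b^2 - 7*b*s + 2*s^2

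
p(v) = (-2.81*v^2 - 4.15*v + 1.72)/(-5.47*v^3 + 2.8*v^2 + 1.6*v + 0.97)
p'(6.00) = -0.02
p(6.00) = 0.12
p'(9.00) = -0.01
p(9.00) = 0.07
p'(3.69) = -0.09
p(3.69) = 0.23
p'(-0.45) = 6.17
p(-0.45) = 2.29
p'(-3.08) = 0.01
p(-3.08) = -0.07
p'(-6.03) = -0.01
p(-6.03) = -0.06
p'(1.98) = -0.65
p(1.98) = 0.64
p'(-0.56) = 5.25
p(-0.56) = 1.65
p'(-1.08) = 0.99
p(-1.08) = 0.31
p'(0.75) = -10.76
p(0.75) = -2.07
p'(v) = (-5.62*v - 4.15)/(-5.47*v^3 + 2.8*v^2 + 1.6*v + 0.97) + (-2.81*v^2 - 4.15*v + 1.72)*(16.41*v^2 - 5.6*v - 1.6)/(-5.47*v^3 + 2.8*v^2 + 1.6*v + 0.97)^2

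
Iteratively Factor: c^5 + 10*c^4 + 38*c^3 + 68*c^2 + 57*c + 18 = (c + 2)*(c^4 + 8*c^3 + 22*c^2 + 24*c + 9) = (c + 2)*(c + 3)*(c^3 + 5*c^2 + 7*c + 3) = (c + 1)*(c + 2)*(c + 3)*(c^2 + 4*c + 3) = (c + 1)*(c + 2)*(c + 3)^2*(c + 1)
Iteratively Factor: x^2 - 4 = (x - 2)*(x + 2)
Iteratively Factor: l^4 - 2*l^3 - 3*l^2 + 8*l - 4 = (l - 1)*(l^3 - l^2 - 4*l + 4) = (l - 2)*(l - 1)*(l^2 + l - 2) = (l - 2)*(l - 1)*(l + 2)*(l - 1)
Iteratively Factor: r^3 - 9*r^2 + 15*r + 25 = (r - 5)*(r^2 - 4*r - 5) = (r - 5)*(r + 1)*(r - 5)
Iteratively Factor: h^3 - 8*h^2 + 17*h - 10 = (h - 5)*(h^2 - 3*h + 2) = (h - 5)*(h - 1)*(h - 2)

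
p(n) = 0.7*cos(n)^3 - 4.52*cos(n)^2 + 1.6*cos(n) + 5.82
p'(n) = -2.1*sin(n)*cos(n)^2 + 9.04*sin(n)*cos(n) - 1.6*sin(n)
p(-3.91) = 2.07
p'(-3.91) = -6.38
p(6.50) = 3.72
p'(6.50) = 1.12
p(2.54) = 1.04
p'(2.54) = -5.93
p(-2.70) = 0.16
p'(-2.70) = 4.91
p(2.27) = 2.73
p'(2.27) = -6.34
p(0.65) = 4.58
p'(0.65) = 2.58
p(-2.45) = 1.59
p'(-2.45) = 6.26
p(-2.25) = 2.86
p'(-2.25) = 6.31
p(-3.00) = -0.87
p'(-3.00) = 1.78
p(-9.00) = 0.08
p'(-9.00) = 4.77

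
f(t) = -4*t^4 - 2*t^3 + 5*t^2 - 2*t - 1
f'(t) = -16*t^3 - 6*t^2 + 10*t - 2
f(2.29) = -113.38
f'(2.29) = -202.71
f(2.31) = -117.49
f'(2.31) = -208.14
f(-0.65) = 2.25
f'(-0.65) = -6.64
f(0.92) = -3.03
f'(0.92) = -10.34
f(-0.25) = -0.17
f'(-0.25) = -4.62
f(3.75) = -834.67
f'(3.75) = -892.62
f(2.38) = -132.74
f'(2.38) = -227.89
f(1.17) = -7.19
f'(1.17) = -24.14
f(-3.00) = -220.00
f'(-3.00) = 346.00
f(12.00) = -85705.00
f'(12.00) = -28394.00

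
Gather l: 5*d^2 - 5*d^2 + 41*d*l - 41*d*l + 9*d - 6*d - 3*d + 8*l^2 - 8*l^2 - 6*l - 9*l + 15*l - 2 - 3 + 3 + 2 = 0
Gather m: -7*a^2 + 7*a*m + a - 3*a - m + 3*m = -7*a^2 - 2*a + m*(7*a + 2)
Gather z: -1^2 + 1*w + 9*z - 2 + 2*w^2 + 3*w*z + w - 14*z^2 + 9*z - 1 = 2*w^2 + 2*w - 14*z^2 + z*(3*w + 18) - 4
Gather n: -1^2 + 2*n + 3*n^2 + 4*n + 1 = 3*n^2 + 6*n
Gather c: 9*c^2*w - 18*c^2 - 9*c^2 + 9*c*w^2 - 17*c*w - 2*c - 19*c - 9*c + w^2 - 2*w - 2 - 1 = c^2*(9*w - 27) + c*(9*w^2 - 17*w - 30) + w^2 - 2*w - 3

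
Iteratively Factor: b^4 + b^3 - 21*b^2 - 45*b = (b - 5)*(b^3 + 6*b^2 + 9*b) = (b - 5)*(b + 3)*(b^2 + 3*b) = (b - 5)*(b + 3)^2*(b)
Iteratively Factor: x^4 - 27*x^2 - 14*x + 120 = (x - 2)*(x^3 + 2*x^2 - 23*x - 60) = (x - 5)*(x - 2)*(x^2 + 7*x + 12) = (x - 5)*(x - 2)*(x + 3)*(x + 4)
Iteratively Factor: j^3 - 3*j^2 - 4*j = (j + 1)*(j^2 - 4*j) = j*(j + 1)*(j - 4)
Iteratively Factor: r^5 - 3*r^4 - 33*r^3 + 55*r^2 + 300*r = (r + 3)*(r^4 - 6*r^3 - 15*r^2 + 100*r) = (r - 5)*(r + 3)*(r^3 - r^2 - 20*r) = (r - 5)^2*(r + 3)*(r^2 + 4*r) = r*(r - 5)^2*(r + 3)*(r + 4)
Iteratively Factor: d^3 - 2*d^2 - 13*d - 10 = (d + 2)*(d^2 - 4*d - 5) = (d + 1)*(d + 2)*(d - 5)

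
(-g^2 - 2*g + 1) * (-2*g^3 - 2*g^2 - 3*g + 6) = 2*g^5 + 6*g^4 + 5*g^3 - 2*g^2 - 15*g + 6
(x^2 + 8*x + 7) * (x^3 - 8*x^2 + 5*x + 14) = x^5 - 52*x^3 - 2*x^2 + 147*x + 98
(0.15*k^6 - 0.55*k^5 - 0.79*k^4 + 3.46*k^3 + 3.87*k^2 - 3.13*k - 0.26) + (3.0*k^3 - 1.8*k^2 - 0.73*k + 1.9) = 0.15*k^6 - 0.55*k^5 - 0.79*k^4 + 6.46*k^3 + 2.07*k^2 - 3.86*k + 1.64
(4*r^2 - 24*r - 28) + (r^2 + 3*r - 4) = 5*r^2 - 21*r - 32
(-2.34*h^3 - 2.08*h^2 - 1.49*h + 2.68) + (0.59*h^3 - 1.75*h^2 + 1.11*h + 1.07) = -1.75*h^3 - 3.83*h^2 - 0.38*h + 3.75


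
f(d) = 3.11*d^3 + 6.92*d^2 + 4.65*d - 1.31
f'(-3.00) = 47.10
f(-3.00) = -36.95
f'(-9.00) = 635.82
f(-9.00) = -1749.83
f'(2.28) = 84.71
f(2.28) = 82.13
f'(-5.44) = 205.47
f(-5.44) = -322.49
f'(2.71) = 110.68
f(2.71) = 124.01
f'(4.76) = 281.92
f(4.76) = 513.03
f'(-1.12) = 0.85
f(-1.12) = -2.21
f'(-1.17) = 1.23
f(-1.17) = -2.26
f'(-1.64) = 7.05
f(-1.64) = -4.04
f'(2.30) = 85.84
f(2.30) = 83.83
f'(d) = 9.33*d^2 + 13.84*d + 4.65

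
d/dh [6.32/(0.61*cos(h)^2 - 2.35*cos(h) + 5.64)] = (7.7104*cos(h) - 14.852)*sin(h)/(0.61*cos(h)^2 - 2.35*cos(h) + 5.64)^2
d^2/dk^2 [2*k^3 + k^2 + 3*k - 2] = 12*k + 2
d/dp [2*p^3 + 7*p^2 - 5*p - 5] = 6*p^2 + 14*p - 5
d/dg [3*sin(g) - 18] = 3*cos(g)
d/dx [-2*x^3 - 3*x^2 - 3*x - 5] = -6*x^2 - 6*x - 3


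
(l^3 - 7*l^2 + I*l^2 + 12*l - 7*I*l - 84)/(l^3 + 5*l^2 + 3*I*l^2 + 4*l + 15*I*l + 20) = (l^2 - l*(7 + 3*I) + 21*I)/(l^2 + l*(5 - I) - 5*I)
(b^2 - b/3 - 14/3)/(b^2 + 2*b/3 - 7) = (b + 2)/(b + 3)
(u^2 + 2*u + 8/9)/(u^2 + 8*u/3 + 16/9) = (3*u + 2)/(3*u + 4)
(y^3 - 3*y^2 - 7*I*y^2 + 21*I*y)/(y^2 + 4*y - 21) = y*(y - 7*I)/(y + 7)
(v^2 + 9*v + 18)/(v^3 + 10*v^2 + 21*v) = (v + 6)/(v*(v + 7))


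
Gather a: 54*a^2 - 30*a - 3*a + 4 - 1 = 54*a^2 - 33*a + 3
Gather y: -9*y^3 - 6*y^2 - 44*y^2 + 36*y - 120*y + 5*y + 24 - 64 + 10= -9*y^3 - 50*y^2 - 79*y - 30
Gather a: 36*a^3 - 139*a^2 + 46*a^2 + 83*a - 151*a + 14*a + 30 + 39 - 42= 36*a^3 - 93*a^2 - 54*a + 27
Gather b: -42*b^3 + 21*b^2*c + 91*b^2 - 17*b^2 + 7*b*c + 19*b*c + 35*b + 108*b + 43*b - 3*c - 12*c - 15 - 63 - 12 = -42*b^3 + b^2*(21*c + 74) + b*(26*c + 186) - 15*c - 90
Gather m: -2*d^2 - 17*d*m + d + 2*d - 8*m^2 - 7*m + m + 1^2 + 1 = -2*d^2 + 3*d - 8*m^2 + m*(-17*d - 6) + 2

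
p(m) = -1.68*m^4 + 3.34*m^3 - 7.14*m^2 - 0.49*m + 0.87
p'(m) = -6.72*m^3 + 10.02*m^2 - 14.28*m - 0.49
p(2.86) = -93.20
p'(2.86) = -116.58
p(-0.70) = -3.83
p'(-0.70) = 16.72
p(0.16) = 0.62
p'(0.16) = -2.55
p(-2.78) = -225.05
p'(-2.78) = 261.03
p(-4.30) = -968.95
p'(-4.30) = 780.47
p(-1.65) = -45.22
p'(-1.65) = 80.54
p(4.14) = -380.06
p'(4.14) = -364.71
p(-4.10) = -822.07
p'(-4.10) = 689.64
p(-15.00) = -97920.78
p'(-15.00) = 25148.21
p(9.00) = -9169.50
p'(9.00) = -4216.27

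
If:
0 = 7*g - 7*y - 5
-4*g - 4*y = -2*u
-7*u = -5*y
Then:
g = 45/161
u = -50/161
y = -10/23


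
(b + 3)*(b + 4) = b^2 + 7*b + 12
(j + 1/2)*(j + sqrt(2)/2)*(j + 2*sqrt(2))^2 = j^4 + j^3/2 + 9*sqrt(2)*j^3/2 + 9*sqrt(2)*j^2/4 + 12*j^2 + 4*sqrt(2)*j + 6*j + 2*sqrt(2)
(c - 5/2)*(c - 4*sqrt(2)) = c^2 - 4*sqrt(2)*c - 5*c/2 + 10*sqrt(2)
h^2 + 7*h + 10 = (h + 2)*(h + 5)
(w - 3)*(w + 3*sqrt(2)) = w^2 - 3*w + 3*sqrt(2)*w - 9*sqrt(2)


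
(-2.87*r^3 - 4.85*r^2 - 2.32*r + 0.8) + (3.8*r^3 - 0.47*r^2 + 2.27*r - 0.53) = 0.93*r^3 - 5.32*r^2 - 0.0499999999999998*r + 0.27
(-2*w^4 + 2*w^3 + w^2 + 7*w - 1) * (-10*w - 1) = 20*w^5 - 18*w^4 - 12*w^3 - 71*w^2 + 3*w + 1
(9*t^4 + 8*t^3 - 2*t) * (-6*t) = -54*t^5 - 48*t^4 + 12*t^2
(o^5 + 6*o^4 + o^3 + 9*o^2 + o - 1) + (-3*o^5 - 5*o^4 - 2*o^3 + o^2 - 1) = -2*o^5 + o^4 - o^3 + 10*o^2 + o - 2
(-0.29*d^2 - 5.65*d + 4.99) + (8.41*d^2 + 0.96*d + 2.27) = 8.12*d^2 - 4.69*d + 7.26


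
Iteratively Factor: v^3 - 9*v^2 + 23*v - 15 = (v - 3)*(v^2 - 6*v + 5) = (v - 5)*(v - 3)*(v - 1)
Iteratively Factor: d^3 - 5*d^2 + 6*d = (d)*(d^2 - 5*d + 6) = d*(d - 2)*(d - 3)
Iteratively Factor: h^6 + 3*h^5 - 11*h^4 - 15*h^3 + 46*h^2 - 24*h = (h)*(h^5 + 3*h^4 - 11*h^3 - 15*h^2 + 46*h - 24) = h*(h - 1)*(h^4 + 4*h^3 - 7*h^2 - 22*h + 24) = h*(h - 1)^2*(h^3 + 5*h^2 - 2*h - 24) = h*(h - 1)^2*(h + 4)*(h^2 + h - 6) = h*(h - 2)*(h - 1)^2*(h + 4)*(h + 3)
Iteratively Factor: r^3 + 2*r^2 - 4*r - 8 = (r + 2)*(r^2 - 4) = (r + 2)^2*(r - 2)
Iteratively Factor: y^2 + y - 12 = (y + 4)*(y - 3)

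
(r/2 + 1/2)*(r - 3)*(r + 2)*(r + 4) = r^4/2 + 2*r^3 - 7*r^2/2 - 17*r - 12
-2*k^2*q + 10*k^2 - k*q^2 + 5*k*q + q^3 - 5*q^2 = (-2*k + q)*(k + q)*(q - 5)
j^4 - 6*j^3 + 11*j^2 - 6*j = j*(j - 3)*(j - 2)*(j - 1)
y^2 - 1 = (y - 1)*(y + 1)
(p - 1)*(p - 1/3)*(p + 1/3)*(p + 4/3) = p^4 + p^3/3 - 13*p^2/9 - p/27 + 4/27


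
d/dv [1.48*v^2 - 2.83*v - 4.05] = 2.96*v - 2.83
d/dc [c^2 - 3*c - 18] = 2*c - 3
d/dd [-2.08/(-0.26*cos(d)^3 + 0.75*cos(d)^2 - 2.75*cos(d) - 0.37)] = (1.6224*cos(d)^2 - 3.12*cos(d) + 5.72)*sin(d)/(0.26*cos(d)^3 - 0.75*cos(d)^2 + 2.75*cos(d) + 0.37)^2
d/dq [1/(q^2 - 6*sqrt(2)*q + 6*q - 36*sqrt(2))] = 2*(-q - 3 + 3*sqrt(2))/(q^2 - 6*sqrt(2)*q + 6*q - 36*sqrt(2))^2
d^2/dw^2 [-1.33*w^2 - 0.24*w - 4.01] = -2.66000000000000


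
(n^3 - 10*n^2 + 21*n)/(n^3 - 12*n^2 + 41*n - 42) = n/(n - 2)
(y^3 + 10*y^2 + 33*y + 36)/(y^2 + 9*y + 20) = (y^2 + 6*y + 9)/(y + 5)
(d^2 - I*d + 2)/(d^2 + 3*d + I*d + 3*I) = (d - 2*I)/(d + 3)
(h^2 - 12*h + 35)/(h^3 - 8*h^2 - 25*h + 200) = (h - 7)/(h^2 - 3*h - 40)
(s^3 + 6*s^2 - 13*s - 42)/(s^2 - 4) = (s^2 + 4*s - 21)/(s - 2)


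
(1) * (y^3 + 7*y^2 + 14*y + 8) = y^3 + 7*y^2 + 14*y + 8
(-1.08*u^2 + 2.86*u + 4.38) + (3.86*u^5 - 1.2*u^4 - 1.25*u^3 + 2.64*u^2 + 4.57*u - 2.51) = 3.86*u^5 - 1.2*u^4 - 1.25*u^3 + 1.56*u^2 + 7.43*u + 1.87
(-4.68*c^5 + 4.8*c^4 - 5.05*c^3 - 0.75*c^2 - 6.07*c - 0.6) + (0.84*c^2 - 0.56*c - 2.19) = -4.68*c^5 + 4.8*c^4 - 5.05*c^3 + 0.09*c^2 - 6.63*c - 2.79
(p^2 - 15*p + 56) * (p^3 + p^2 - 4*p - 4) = p^5 - 14*p^4 + 37*p^3 + 112*p^2 - 164*p - 224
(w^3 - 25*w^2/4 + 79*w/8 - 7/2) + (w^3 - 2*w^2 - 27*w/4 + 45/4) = 2*w^3 - 33*w^2/4 + 25*w/8 + 31/4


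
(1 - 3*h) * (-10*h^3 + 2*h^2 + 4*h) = 30*h^4 - 16*h^3 - 10*h^2 + 4*h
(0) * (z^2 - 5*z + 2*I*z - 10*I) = 0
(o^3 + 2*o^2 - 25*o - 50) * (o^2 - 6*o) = o^5 - 4*o^4 - 37*o^3 + 100*o^2 + 300*o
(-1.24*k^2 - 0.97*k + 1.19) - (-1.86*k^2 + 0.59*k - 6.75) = 0.62*k^2 - 1.56*k + 7.94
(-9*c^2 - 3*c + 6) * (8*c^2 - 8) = -72*c^4 - 24*c^3 + 120*c^2 + 24*c - 48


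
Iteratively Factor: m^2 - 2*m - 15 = (m + 3)*(m - 5)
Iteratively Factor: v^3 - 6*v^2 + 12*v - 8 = (v - 2)*(v^2 - 4*v + 4) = (v - 2)^2*(v - 2)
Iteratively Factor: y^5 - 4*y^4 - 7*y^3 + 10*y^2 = (y + 2)*(y^4 - 6*y^3 + 5*y^2) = (y - 1)*(y + 2)*(y^3 - 5*y^2) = (y - 5)*(y - 1)*(y + 2)*(y^2) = y*(y - 5)*(y - 1)*(y + 2)*(y)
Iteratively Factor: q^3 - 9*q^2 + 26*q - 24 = (q - 4)*(q^2 - 5*q + 6) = (q - 4)*(q - 2)*(q - 3)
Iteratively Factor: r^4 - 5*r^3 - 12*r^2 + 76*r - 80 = (r - 2)*(r^3 - 3*r^2 - 18*r + 40) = (r - 2)*(r + 4)*(r^2 - 7*r + 10) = (r - 2)^2*(r + 4)*(r - 5)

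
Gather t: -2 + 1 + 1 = 0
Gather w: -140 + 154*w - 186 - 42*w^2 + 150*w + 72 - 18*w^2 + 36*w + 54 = -60*w^2 + 340*w - 200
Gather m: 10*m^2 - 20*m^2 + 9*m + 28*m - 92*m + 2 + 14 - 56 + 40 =-10*m^2 - 55*m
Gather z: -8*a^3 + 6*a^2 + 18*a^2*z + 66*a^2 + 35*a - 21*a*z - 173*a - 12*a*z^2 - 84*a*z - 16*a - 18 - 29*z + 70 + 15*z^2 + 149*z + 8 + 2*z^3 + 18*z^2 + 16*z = -8*a^3 + 72*a^2 - 154*a + 2*z^3 + z^2*(33 - 12*a) + z*(18*a^2 - 105*a + 136) + 60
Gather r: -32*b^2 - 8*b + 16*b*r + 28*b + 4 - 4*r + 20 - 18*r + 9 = -32*b^2 + 20*b + r*(16*b - 22) + 33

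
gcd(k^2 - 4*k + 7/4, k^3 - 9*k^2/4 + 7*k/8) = k - 1/2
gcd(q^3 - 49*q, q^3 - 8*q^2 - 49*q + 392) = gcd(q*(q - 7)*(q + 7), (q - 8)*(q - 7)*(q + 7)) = q^2 - 49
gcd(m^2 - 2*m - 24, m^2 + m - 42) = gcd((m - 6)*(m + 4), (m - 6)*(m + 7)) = m - 6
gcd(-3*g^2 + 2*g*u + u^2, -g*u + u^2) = -g + u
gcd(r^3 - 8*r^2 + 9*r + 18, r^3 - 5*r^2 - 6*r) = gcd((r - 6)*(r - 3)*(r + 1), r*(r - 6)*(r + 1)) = r^2 - 5*r - 6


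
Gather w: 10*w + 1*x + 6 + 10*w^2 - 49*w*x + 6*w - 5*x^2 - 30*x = 10*w^2 + w*(16 - 49*x) - 5*x^2 - 29*x + 6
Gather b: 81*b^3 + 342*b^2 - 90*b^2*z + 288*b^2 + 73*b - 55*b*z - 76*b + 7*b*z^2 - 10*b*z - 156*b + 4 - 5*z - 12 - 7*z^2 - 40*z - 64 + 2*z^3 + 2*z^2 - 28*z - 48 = 81*b^3 + b^2*(630 - 90*z) + b*(7*z^2 - 65*z - 159) + 2*z^3 - 5*z^2 - 73*z - 120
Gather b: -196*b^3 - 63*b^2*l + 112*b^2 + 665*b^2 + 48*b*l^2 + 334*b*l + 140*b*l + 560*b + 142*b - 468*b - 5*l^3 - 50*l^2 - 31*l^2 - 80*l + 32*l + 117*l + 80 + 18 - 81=-196*b^3 + b^2*(777 - 63*l) + b*(48*l^2 + 474*l + 234) - 5*l^3 - 81*l^2 + 69*l + 17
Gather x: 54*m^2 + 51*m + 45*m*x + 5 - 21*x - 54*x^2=54*m^2 + 51*m - 54*x^2 + x*(45*m - 21) + 5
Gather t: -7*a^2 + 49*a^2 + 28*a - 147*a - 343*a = 42*a^2 - 462*a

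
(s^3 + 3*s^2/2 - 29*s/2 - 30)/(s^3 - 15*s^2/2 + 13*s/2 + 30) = (2*s^2 + 11*s + 15)/(2*s^2 - 7*s - 15)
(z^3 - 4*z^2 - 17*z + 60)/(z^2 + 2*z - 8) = (z^2 - 8*z + 15)/(z - 2)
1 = 1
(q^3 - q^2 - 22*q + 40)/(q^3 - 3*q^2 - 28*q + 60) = (q - 4)/(q - 6)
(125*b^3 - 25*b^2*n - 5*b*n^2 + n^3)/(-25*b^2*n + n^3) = (-5*b + n)/n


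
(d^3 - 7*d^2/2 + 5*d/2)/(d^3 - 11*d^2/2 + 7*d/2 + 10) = d*(d - 1)/(d^2 - 3*d - 4)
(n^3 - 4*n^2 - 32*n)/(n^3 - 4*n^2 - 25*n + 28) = n*(n - 8)/(n^2 - 8*n + 7)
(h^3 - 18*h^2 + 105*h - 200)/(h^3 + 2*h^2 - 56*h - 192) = (h^2 - 10*h + 25)/(h^2 + 10*h + 24)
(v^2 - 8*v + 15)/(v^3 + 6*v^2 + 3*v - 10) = (v^2 - 8*v + 15)/(v^3 + 6*v^2 + 3*v - 10)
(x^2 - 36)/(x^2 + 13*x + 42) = (x - 6)/(x + 7)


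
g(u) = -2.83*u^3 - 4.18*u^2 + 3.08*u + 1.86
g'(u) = -8.49*u^2 - 8.36*u + 3.08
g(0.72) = 0.85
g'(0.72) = -7.34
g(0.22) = 2.31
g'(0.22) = 0.83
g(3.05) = -107.92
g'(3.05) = -101.40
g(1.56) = -14.25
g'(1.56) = -30.62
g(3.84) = -208.19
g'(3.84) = -154.21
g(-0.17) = 1.23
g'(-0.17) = 4.26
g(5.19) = -490.38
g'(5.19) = -269.00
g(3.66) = -181.61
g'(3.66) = -141.25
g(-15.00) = 8566.41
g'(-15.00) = -1781.77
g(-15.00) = 8566.41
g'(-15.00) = -1781.77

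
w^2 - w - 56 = (w - 8)*(w + 7)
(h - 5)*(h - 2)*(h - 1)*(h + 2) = h^4 - 6*h^3 + h^2 + 24*h - 20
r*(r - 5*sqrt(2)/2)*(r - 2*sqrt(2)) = r^3 - 9*sqrt(2)*r^2/2 + 10*r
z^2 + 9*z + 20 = (z + 4)*(z + 5)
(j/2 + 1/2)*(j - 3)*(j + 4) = j^3/2 + j^2 - 11*j/2 - 6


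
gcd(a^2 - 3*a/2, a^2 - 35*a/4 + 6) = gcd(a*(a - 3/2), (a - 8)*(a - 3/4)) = 1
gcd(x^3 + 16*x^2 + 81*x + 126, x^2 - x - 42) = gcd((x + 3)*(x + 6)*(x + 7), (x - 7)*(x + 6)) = x + 6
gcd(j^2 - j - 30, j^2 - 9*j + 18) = j - 6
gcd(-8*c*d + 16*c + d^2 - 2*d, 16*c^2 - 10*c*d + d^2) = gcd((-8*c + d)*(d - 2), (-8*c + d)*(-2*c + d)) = 8*c - d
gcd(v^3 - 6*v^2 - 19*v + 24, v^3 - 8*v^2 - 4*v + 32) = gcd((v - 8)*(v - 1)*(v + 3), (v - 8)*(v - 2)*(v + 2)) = v - 8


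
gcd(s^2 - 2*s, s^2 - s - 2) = s - 2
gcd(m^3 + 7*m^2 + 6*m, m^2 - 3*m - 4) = m + 1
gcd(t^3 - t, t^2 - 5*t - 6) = t + 1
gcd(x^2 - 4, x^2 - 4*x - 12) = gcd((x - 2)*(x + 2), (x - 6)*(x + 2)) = x + 2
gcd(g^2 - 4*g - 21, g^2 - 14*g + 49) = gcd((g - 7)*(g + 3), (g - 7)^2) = g - 7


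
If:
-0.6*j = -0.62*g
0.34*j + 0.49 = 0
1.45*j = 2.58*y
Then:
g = -1.39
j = -1.44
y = -0.81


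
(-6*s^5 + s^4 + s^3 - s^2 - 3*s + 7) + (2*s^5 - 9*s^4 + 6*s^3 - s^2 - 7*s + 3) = -4*s^5 - 8*s^4 + 7*s^3 - 2*s^2 - 10*s + 10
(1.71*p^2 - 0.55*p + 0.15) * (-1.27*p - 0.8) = -2.1717*p^3 - 0.6695*p^2 + 0.2495*p - 0.12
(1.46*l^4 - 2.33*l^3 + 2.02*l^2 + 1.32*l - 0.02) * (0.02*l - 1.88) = 0.0292*l^5 - 2.7914*l^4 + 4.4208*l^3 - 3.7712*l^2 - 2.482*l + 0.0376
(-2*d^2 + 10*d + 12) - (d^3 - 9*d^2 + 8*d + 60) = -d^3 + 7*d^2 + 2*d - 48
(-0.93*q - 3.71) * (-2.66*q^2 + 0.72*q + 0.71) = 2.4738*q^3 + 9.199*q^2 - 3.3315*q - 2.6341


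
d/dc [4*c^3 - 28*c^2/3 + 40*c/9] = 12*c^2 - 56*c/3 + 40/9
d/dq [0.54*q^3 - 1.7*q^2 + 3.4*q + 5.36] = 1.62*q^2 - 3.4*q + 3.4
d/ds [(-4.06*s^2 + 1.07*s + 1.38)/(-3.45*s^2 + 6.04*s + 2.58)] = (-20.8309*s^2 - 11.4276*s - 5.5746)/(11.9025*s^4 - 41.676*s^3 + 18.6796*s^2 + 31.1664*s + 6.6564)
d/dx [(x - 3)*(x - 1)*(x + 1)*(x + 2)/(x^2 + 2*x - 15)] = (2*x^3 + 17*x^2 + 20*x - 3)/(x^2 + 10*x + 25)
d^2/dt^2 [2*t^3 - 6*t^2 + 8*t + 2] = 12*t - 12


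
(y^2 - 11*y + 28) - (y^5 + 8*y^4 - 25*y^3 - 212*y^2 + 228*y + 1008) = -y^5 - 8*y^4 + 25*y^3 + 213*y^2 - 239*y - 980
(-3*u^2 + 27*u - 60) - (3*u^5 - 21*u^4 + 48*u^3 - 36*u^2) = -3*u^5 + 21*u^4 - 48*u^3 + 33*u^2 + 27*u - 60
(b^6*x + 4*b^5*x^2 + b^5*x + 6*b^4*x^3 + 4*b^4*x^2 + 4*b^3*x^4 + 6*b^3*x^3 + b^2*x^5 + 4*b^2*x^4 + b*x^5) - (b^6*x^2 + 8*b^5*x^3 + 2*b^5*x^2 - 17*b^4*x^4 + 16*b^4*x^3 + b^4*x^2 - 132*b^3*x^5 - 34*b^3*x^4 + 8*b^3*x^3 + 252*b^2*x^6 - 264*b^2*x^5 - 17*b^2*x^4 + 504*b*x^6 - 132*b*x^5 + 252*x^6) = -b^6*x^2 + b^6*x - 8*b^5*x^3 + 2*b^5*x^2 + b^5*x + 17*b^4*x^4 - 10*b^4*x^3 + 3*b^4*x^2 + 132*b^3*x^5 + 38*b^3*x^4 - 2*b^3*x^3 - 252*b^2*x^6 + 265*b^2*x^5 + 21*b^2*x^4 - 504*b*x^6 + 133*b*x^5 - 252*x^6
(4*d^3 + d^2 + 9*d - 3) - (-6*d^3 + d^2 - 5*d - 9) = 10*d^3 + 14*d + 6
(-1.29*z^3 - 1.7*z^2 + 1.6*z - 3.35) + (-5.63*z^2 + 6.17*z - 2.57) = -1.29*z^3 - 7.33*z^2 + 7.77*z - 5.92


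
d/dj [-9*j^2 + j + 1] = 1 - 18*j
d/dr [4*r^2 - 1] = 8*r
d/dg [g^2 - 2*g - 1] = 2*g - 2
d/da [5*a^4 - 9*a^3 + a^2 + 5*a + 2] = 20*a^3 - 27*a^2 + 2*a + 5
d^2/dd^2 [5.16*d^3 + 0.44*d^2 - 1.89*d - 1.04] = 30.96*d + 0.88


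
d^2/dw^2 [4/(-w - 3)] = -8/(w + 3)^3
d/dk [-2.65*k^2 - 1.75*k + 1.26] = -5.3*k - 1.75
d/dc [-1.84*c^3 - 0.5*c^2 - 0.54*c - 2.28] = -5.52*c^2 - 1.0*c - 0.54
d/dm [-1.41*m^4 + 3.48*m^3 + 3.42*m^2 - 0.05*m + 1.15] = -5.64*m^3 + 10.44*m^2 + 6.84*m - 0.05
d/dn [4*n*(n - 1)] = 8*n - 4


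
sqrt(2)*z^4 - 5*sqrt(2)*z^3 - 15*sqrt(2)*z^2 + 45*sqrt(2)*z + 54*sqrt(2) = (z - 6)*(z - 3)*(z + 3)*(sqrt(2)*z + sqrt(2))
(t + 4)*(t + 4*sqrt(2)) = t^2 + 4*t + 4*sqrt(2)*t + 16*sqrt(2)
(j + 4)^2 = j^2 + 8*j + 16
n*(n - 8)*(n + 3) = n^3 - 5*n^2 - 24*n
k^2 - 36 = (k - 6)*(k + 6)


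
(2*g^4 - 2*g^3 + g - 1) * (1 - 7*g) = -14*g^5 + 16*g^4 - 2*g^3 - 7*g^2 + 8*g - 1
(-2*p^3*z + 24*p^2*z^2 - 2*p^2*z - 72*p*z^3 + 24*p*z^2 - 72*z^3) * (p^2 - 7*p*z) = -2*p^5*z + 38*p^4*z^2 - 2*p^4*z - 240*p^3*z^3 + 38*p^3*z^2 + 504*p^2*z^4 - 240*p^2*z^3 + 504*p*z^4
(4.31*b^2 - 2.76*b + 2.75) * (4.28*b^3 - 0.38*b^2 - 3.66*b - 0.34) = 18.4468*b^5 - 13.4506*b^4 - 2.9558*b^3 + 7.5912*b^2 - 9.1266*b - 0.935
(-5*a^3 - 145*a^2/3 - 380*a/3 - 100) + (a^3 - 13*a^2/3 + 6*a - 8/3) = -4*a^3 - 158*a^2/3 - 362*a/3 - 308/3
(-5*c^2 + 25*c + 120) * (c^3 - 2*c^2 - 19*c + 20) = -5*c^5 + 35*c^4 + 165*c^3 - 815*c^2 - 1780*c + 2400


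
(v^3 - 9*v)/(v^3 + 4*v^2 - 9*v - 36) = v/(v + 4)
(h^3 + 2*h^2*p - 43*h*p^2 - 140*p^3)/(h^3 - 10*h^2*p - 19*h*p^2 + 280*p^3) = (-h - 4*p)/(-h + 8*p)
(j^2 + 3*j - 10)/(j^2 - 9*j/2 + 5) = 2*(j + 5)/(2*j - 5)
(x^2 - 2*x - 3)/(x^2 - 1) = (x - 3)/(x - 1)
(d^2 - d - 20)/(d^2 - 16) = (d - 5)/(d - 4)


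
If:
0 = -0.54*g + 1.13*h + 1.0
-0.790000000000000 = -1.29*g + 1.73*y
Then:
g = 1.34108527131783*y + 0.612403100775194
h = 0.640872607532414*y - 0.592302942992385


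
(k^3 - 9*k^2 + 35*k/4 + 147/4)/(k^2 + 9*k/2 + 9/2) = (2*k^2 - 21*k + 49)/(2*(k + 3))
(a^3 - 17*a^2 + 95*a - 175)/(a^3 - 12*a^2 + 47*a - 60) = (a^2 - 12*a + 35)/(a^2 - 7*a + 12)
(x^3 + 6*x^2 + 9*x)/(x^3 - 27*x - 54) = x/(x - 6)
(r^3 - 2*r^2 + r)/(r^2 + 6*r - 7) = r*(r - 1)/(r + 7)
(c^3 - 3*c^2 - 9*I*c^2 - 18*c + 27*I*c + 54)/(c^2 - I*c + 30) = (c^2 - 3*c*(1 + I) + 9*I)/(c + 5*I)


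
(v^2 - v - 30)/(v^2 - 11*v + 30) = (v + 5)/(v - 5)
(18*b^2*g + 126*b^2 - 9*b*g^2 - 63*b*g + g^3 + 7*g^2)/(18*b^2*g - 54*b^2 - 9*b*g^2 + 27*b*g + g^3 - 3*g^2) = (g + 7)/(g - 3)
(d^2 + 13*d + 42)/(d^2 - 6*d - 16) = (d^2 + 13*d + 42)/(d^2 - 6*d - 16)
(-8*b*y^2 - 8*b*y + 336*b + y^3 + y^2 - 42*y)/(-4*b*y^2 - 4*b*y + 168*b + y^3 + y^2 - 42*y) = (-8*b + y)/(-4*b + y)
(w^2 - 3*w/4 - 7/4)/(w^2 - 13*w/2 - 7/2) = (-4*w^2 + 3*w + 7)/(2*(-2*w^2 + 13*w + 7))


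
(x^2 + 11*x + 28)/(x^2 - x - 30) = (x^2 + 11*x + 28)/(x^2 - x - 30)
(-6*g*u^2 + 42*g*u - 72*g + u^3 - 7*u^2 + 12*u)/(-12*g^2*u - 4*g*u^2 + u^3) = (u^2 - 7*u + 12)/(u*(2*g + u))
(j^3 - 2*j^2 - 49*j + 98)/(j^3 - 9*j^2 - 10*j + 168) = (j^2 + 5*j - 14)/(j^2 - 2*j - 24)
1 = 1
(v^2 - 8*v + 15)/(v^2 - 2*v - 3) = (v - 5)/(v + 1)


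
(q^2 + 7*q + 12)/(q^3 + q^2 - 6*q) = (q + 4)/(q*(q - 2))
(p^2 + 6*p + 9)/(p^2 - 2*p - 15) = (p + 3)/(p - 5)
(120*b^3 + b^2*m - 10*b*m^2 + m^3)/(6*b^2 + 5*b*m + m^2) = (40*b^2 - 13*b*m + m^2)/(2*b + m)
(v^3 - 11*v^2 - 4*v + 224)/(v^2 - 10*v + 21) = (v^2 - 4*v - 32)/(v - 3)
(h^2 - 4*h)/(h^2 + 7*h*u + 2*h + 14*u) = h*(h - 4)/(h^2 + 7*h*u + 2*h + 14*u)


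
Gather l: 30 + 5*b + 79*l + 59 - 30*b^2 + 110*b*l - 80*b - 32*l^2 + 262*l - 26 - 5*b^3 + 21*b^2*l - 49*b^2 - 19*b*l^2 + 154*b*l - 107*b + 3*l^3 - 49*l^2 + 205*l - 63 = -5*b^3 - 79*b^2 - 182*b + 3*l^3 + l^2*(-19*b - 81) + l*(21*b^2 + 264*b + 546)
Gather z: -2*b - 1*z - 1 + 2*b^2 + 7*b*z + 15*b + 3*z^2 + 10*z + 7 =2*b^2 + 13*b + 3*z^2 + z*(7*b + 9) + 6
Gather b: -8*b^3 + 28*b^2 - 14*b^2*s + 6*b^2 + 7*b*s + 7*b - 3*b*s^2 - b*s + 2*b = -8*b^3 + b^2*(34 - 14*s) + b*(-3*s^2 + 6*s + 9)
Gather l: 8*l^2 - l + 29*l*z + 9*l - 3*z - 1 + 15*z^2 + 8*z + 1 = 8*l^2 + l*(29*z + 8) + 15*z^2 + 5*z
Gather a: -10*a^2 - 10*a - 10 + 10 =-10*a^2 - 10*a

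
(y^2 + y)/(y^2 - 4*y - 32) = y*(y + 1)/(y^2 - 4*y - 32)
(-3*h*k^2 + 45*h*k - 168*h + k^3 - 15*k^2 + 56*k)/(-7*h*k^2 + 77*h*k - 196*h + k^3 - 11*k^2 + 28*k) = (3*h*k - 24*h - k^2 + 8*k)/(7*h*k - 28*h - k^2 + 4*k)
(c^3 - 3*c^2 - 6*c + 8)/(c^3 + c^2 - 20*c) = (c^2 + c - 2)/(c*(c + 5))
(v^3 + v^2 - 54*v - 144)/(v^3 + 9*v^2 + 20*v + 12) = (v^2 - 5*v - 24)/(v^2 + 3*v + 2)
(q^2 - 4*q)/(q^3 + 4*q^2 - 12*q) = (q - 4)/(q^2 + 4*q - 12)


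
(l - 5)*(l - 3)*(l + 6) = l^3 - 2*l^2 - 33*l + 90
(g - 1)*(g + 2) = g^2 + g - 2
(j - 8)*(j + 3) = j^2 - 5*j - 24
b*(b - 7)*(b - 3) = b^3 - 10*b^2 + 21*b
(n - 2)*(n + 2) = n^2 - 4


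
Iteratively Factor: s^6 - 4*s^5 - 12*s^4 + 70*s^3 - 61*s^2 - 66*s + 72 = (s - 1)*(s^5 - 3*s^4 - 15*s^3 + 55*s^2 - 6*s - 72) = (s - 1)*(s + 4)*(s^4 - 7*s^3 + 13*s^2 + 3*s - 18) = (s - 3)*(s - 1)*(s + 4)*(s^3 - 4*s^2 + s + 6) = (s - 3)*(s - 2)*(s - 1)*(s + 4)*(s^2 - 2*s - 3) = (s - 3)*(s - 2)*(s - 1)*(s + 1)*(s + 4)*(s - 3)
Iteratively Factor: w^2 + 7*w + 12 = (w + 4)*(w + 3)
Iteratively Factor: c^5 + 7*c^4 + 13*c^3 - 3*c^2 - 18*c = (c + 2)*(c^4 + 5*c^3 + 3*c^2 - 9*c) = (c + 2)*(c + 3)*(c^3 + 2*c^2 - 3*c) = c*(c + 2)*(c + 3)*(c^2 + 2*c - 3) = c*(c + 2)*(c + 3)^2*(c - 1)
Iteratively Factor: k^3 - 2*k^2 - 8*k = (k - 4)*(k^2 + 2*k) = (k - 4)*(k + 2)*(k)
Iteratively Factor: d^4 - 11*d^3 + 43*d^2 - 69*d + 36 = (d - 1)*(d^3 - 10*d^2 + 33*d - 36) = (d - 3)*(d - 1)*(d^2 - 7*d + 12) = (d - 4)*(d - 3)*(d - 1)*(d - 3)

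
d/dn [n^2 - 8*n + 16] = 2*n - 8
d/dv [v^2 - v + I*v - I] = 2*v - 1 + I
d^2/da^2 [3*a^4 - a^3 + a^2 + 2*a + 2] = 36*a^2 - 6*a + 2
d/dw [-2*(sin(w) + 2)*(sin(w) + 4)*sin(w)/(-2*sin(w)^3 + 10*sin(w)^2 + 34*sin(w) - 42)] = (-11*sin(w)^4 - 50*sin(w)^3 + sin(w)^2 + 252*sin(w) + 168)*cos(w)/((sin(w) - 7)^2*(sin(w) - 1)^2*(sin(w) + 3)^2)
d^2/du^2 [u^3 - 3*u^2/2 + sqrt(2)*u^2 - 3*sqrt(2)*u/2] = 6*u - 3 + 2*sqrt(2)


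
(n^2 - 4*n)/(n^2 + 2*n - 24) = n/(n + 6)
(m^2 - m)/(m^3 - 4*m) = (m - 1)/(m^2 - 4)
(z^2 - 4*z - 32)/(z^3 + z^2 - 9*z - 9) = (z^2 - 4*z - 32)/(z^3 + z^2 - 9*z - 9)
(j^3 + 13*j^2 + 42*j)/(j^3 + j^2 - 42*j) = (j + 6)/(j - 6)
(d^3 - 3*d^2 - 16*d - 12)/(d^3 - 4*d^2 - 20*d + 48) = (d^2 + 3*d + 2)/(d^2 + 2*d - 8)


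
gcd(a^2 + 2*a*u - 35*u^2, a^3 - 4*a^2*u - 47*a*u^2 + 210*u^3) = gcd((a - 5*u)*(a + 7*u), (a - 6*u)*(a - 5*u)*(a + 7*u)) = -a^2 - 2*a*u + 35*u^2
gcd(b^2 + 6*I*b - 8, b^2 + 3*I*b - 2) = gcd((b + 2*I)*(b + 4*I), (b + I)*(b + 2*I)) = b + 2*I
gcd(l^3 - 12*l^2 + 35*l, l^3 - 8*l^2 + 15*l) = l^2 - 5*l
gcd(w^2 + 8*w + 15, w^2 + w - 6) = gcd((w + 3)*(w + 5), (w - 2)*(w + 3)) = w + 3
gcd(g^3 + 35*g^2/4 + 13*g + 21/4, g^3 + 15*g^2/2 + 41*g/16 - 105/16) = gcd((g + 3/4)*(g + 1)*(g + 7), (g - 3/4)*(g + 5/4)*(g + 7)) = g + 7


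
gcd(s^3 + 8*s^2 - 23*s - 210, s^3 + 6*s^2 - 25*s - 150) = s^2 + s - 30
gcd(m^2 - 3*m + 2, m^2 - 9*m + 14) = m - 2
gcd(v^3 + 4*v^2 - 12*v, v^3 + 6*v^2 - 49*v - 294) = v + 6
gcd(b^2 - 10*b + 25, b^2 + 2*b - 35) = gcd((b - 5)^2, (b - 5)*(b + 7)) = b - 5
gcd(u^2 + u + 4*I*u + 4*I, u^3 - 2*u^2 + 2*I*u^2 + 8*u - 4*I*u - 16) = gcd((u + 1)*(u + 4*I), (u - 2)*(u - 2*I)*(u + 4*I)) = u + 4*I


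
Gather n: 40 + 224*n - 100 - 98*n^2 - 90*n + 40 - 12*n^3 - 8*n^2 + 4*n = -12*n^3 - 106*n^2 + 138*n - 20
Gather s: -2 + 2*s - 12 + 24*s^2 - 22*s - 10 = 24*s^2 - 20*s - 24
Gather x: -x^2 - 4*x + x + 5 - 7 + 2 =-x^2 - 3*x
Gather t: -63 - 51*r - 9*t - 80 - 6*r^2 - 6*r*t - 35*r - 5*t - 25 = -6*r^2 - 86*r + t*(-6*r - 14) - 168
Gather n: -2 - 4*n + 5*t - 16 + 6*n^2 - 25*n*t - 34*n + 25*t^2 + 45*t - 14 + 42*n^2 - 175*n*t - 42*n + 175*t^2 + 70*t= 48*n^2 + n*(-200*t - 80) + 200*t^2 + 120*t - 32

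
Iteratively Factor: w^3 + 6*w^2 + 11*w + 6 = (w + 2)*(w^2 + 4*w + 3) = (w + 2)*(w + 3)*(w + 1)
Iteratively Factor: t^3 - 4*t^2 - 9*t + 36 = (t - 4)*(t^2 - 9) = (t - 4)*(t + 3)*(t - 3)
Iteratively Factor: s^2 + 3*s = (s)*(s + 3)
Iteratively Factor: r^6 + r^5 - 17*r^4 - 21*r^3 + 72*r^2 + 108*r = (r + 3)*(r^5 - 2*r^4 - 11*r^3 + 12*r^2 + 36*r) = (r - 3)*(r + 3)*(r^4 + r^3 - 8*r^2 - 12*r) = (r - 3)*(r + 2)*(r + 3)*(r^3 - r^2 - 6*r) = r*(r - 3)*(r + 2)*(r + 3)*(r^2 - r - 6) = r*(r - 3)^2*(r + 2)*(r + 3)*(r + 2)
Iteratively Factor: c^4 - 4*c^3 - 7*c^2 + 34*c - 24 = (c - 2)*(c^3 - 2*c^2 - 11*c + 12) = (c - 2)*(c - 1)*(c^2 - c - 12) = (c - 4)*(c - 2)*(c - 1)*(c + 3)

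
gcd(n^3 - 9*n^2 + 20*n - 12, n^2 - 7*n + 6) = n^2 - 7*n + 6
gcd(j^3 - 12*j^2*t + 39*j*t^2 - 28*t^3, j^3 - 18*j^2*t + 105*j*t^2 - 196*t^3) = j^2 - 11*j*t + 28*t^2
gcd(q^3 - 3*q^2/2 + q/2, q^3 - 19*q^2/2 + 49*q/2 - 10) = q - 1/2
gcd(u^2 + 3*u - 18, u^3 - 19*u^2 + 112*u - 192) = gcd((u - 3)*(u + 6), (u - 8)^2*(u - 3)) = u - 3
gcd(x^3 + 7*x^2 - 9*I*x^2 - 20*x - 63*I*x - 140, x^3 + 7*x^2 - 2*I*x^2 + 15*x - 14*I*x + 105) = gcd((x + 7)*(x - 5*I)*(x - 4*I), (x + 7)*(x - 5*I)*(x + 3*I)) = x^2 + x*(7 - 5*I) - 35*I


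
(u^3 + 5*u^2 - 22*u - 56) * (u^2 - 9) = u^5 + 5*u^4 - 31*u^3 - 101*u^2 + 198*u + 504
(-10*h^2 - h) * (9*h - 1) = -90*h^3 + h^2 + h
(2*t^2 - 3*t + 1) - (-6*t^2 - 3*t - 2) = 8*t^2 + 3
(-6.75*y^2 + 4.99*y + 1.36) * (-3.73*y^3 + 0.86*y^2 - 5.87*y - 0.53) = 25.1775*y^5 - 24.4177*y^4 + 38.8411*y^3 - 24.5442*y^2 - 10.6279*y - 0.7208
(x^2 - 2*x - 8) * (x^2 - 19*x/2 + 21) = x^4 - 23*x^3/2 + 32*x^2 + 34*x - 168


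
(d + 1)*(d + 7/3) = d^2 + 10*d/3 + 7/3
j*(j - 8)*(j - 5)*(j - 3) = j^4 - 16*j^3 + 79*j^2 - 120*j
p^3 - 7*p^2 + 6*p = p*(p - 6)*(p - 1)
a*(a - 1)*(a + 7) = a^3 + 6*a^2 - 7*a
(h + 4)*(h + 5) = h^2 + 9*h + 20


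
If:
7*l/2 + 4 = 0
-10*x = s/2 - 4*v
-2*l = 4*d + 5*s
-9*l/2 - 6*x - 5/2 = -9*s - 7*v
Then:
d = 115*x/79 + 501/553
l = -8/7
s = -92*x/79 - 148/553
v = 186*x/79 - 37/1106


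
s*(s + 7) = s^2 + 7*s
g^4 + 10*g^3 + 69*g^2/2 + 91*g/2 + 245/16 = (g + 1/2)*(g + 5/2)*(g + 7/2)^2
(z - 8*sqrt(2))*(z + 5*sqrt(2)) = z^2 - 3*sqrt(2)*z - 80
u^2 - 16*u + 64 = (u - 8)^2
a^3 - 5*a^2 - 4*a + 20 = (a - 5)*(a - 2)*(a + 2)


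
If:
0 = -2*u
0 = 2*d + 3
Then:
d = -3/2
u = 0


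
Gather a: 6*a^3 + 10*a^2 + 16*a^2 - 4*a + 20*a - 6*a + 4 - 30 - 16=6*a^3 + 26*a^2 + 10*a - 42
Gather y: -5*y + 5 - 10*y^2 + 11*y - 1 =-10*y^2 + 6*y + 4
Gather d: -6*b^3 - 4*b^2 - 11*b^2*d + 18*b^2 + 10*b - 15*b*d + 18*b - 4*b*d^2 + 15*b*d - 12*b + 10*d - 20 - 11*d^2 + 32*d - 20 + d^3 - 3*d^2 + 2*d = -6*b^3 + 14*b^2 + 16*b + d^3 + d^2*(-4*b - 14) + d*(44 - 11*b^2) - 40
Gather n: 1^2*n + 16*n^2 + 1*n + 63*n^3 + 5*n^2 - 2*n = 63*n^3 + 21*n^2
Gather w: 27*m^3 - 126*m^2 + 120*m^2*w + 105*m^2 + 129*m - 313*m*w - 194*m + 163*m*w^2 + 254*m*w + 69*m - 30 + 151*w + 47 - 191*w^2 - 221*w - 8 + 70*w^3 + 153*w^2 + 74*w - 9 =27*m^3 - 21*m^2 + 4*m + 70*w^3 + w^2*(163*m - 38) + w*(120*m^2 - 59*m + 4)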